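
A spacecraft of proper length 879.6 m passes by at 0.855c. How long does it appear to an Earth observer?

Proper length L₀ = 879.6 m
γ = 1/√(1 - 0.855²) = 1.928
L = L₀/γ = 879.6/1.928 = 456.2 m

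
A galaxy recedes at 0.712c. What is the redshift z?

β = 0.712
(1+β)/(1-β) = 1.712/0.288 = 5.944
√(5.944) = 2.438
z = 2.438 - 1 = 1.438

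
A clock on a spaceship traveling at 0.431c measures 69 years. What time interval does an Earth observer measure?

Proper time Δt₀ = 69 years
γ = 1/√(1 - 0.431²) = 1.1082
Δt = γΔt₀ = 1.1082 × 69 = 76.47 years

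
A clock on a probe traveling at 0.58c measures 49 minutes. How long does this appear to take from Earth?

Proper time Δt₀ = 49 minutes
γ = 1/√(1 - 0.58²) = 1.2276
Δt = γΔt₀ = 1.2276 × 49 = 60.15 minutes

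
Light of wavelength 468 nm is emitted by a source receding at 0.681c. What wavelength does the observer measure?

β = 0.681
Wavelength Doppler factor = √(1.681/0.319) = √(5.270) = 2.2956
λ_obs = 468 × 2.2956 = 1074 nm (redshift)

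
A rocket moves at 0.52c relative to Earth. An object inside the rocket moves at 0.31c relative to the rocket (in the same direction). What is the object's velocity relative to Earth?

u = (u' + v)/(1 + u'v/c²)
Numerator: 0.31 + 0.52 = 0.83
Denominator: 1 + 0.1612 = 1.1612
u = 0.83/1.1612 = 0.7148c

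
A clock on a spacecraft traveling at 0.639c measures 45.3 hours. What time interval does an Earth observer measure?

Proper time Δt₀ = 45.3 hours
γ = 1/√(1 - 0.639²) = 1.300
Δt = γΔt₀ = 1.300 × 45.3 = 58.89 hours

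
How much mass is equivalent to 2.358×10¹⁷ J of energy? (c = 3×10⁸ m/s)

From E = mc², we get m = E/c²
c² = (3×10⁸)² = 9×10¹⁶ m²/s²
m = 2.358×10¹⁷ / 9×10¹⁶ = 2.620 kg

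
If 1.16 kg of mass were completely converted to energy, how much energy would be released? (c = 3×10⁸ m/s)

Using E = mc²:
c² = (3×10⁸)² = 9×10¹⁶ m²/s²
E = 1.16 × 9×10¹⁶ = 1.044×10¹⁷ J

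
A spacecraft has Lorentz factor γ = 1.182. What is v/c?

From γ = 1/√(1 - v²/c²):
1/γ² = 1/1.182² = 0.7158
v²/c² = 1 - 0.7158 = 0.2842
v/c = √(0.2842) = 0.5331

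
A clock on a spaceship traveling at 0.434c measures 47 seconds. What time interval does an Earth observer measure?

Proper time Δt₀ = 47 seconds
γ = 1/√(1 - 0.434²) = 1.110
Δt = γΔt₀ = 1.110 × 47 = 52.17 seconds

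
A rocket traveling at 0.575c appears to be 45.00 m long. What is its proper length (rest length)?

Contracted length L = 45.00 m
γ = 1/√(1 - 0.575²) = 1.2223
L₀ = γL = 1.2223 × 45.00 = 55.00 m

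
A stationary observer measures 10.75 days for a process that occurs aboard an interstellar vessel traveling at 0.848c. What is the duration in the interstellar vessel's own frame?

Dilated time Δt = 10.75 days
γ = 1/√(1 - 0.848²) = 1.887
Δt₀ = Δt/γ = 10.75/1.887 = 5.697 days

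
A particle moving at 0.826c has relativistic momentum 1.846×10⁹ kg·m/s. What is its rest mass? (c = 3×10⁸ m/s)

γ = 1/√(1 - 0.826²) = 1.774
v = 0.826 × 3×10⁸ = 2.478×10⁸ m/s
m = p/(γv) = 1.846×10⁹/(1.774 × 2.478×10⁸) = 4.199 kg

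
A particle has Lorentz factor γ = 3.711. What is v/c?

From γ = 1/√(1 - v²/c²):
1/γ² = 1/3.711² = 0.07261
v²/c² = 1 - 0.07261 = 0.9274
v/c = √(0.9274) = 0.9630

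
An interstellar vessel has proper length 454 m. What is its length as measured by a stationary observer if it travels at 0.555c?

Proper length L₀ = 454 m
γ = 1/√(1 - 0.555²) = 1.202
L = L₀/γ = 454/1.202 = 377.7 m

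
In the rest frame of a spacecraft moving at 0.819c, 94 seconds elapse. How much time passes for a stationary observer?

Proper time Δt₀ = 94 seconds
γ = 1/√(1 - 0.819²) = 1.743
Δt = γΔt₀ = 1.743 × 94 = 163.8 seconds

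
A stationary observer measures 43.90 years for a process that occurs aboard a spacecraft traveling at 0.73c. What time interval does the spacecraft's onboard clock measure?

Dilated time Δt = 43.90 years
γ = 1/√(1 - 0.73²) = 1.4632
Δt₀ = Δt/γ = 43.90/1.4632 = 30.00 years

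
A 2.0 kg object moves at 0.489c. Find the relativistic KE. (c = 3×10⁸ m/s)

γ = 1/√(1 - 0.489²) = 1.1464
γ - 1 = 0.1464
KE = (γ-1)mc² = 0.1464 × 2.0 × (3×10⁸)² = 2.635×10¹⁶ J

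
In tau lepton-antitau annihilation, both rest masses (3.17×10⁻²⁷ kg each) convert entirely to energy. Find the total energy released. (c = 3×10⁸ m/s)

Both particles have the same rest mass, so total mass = 2m
E = 2m·c² = 2 × 3.17×10⁻²⁷ × (3×10⁸)²
= 2 × 3.17×10⁻²⁷ × 9×10¹⁶
= 5.706×10⁻¹⁰ J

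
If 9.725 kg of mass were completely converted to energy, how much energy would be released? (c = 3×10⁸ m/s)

Using E = mc²:
c² = (3×10⁸)² = 9×10¹⁶ m²/s²
E = 9.725 × 9×10¹⁶ = 8.753×10¹⁷ J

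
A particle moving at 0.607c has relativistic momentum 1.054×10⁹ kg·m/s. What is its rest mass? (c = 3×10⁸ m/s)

γ = 1/√(1 - 0.607²) = 1.2583
v = 0.607 × 3×10⁸ = 1.821×10⁸ m/s
m = p/(γv) = 1.054×10⁹/(1.2583 × 1.821×10⁸) = 4.600 kg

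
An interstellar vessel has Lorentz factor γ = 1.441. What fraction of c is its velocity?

From γ = 1/√(1 - v²/c²):
1/γ² = 1/1.441² = 0.4816
v²/c² = 1 - 0.4816 = 0.5184
v/c = √(0.5184) = 0.7200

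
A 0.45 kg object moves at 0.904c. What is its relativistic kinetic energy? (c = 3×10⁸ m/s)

γ = 1/√(1 - 0.904²) = 2.339
γ - 1 = 1.339
KE = (γ-1)mc² = 1.339 × 0.45 × (3×10⁸)² = 5.423×10¹⁶ J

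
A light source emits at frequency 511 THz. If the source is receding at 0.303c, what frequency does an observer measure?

β = v/c = 0.303
(1-β)/(1+β) = 0.697/1.303 = 0.5349
Doppler factor = √(0.5349) = 0.7314
f_obs = 511 × 0.7314 = 373.7 THz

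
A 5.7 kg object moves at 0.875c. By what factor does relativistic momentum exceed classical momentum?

p_rel = γmv, p_class = mv
Ratio = γ = 1/√(1 - 0.875²) = 2.066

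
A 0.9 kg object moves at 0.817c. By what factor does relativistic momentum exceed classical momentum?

p_rel = γmv, p_class = mv
Ratio = γ = 1/√(1 - 0.817²) = 1.734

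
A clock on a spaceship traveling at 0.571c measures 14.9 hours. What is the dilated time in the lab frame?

Proper time Δt₀ = 14.9 hours
γ = 1/√(1 - 0.571²) = 1.218
Δt = γΔt₀ = 1.218 × 14.9 = 18.15 hours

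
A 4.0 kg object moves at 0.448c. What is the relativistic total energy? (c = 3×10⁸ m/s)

γ = 1/√(1 - 0.448²) = 1.1185
mc² = 4.0 × (3×10⁸)² = 3.600×10¹⁷ J
E = γmc² = 1.1185 × 3.600×10¹⁷ = 4.027×10¹⁷ J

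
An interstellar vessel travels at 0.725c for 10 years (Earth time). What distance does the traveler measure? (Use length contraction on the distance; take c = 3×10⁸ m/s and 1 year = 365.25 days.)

Earth distance: d = v × t = 0.725c × 10 yr = 6.864×10¹⁶ m
γ = 1.452
d' = d/γ = 6.864×10¹⁶/1.452 = 4.727×10¹⁶ m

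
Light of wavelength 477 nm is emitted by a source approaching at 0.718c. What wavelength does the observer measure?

β = 0.718
Wavelength Doppler factor = √(0.282/1.718) = √(0.164144) = 0.40515
λ_obs = 477 × 0.40515 = 193.3 nm (blueshift)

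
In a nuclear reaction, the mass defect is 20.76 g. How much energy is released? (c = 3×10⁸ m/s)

Convert mass defect: Δm = 20.76 g = 0.02076 kg
E = Δm·c² = 0.02076 × (3×10⁸)²
= 0.02076 × 9×10¹⁶ = 1.868×10¹⁵ J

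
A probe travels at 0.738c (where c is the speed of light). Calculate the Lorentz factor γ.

v/c = 0.738, so (v/c)² = 0.544644
1 - (v/c)² = 0.455356
γ = 1/√(0.455356) = 1.482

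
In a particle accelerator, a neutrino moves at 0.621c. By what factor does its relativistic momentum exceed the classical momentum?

p_rel = γmv, p_class = mv
Ratio = γ = 1/√(1 - 0.621²)
= 1/√(0.614359) = 1.276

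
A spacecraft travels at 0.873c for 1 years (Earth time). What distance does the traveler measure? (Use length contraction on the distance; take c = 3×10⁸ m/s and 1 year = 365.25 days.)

Earth distance: d = v × t = 0.873c × 1 yr = 8.2649×10¹⁵ m
γ = 2.0504
d' = d/γ = 8.2649×10¹⁵/2.0504 = 4.031×10¹⁵ m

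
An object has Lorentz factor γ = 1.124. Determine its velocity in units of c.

From γ = 1/√(1 - v²/c²):
1/γ² = 1/1.124² = 0.7915
v²/c² = 1 - 0.7915 = 0.2085
v/c = √(0.2085) = 0.4566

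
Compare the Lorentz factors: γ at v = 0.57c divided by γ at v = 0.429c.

γ₁ = 1/√(1 - 0.57²) = 1.217
γ₂ = 1/√(1 - 0.429²) = 1.107
γ₁/γ₂ = 1.217/1.107 = 1.099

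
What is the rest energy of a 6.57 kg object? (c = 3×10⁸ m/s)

c² = (3×10⁸)² = 9.000×10¹⁶ m²/s²
E₀ = mc² = 6.57 × 9.000×10¹⁶ = 5.913×10¹⁷ J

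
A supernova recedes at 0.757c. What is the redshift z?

β = 0.757
(1+β)/(1-β) = 1.757/0.243 = 7.230
√(7.230) = 2.689
z = 2.689 - 1 = 1.689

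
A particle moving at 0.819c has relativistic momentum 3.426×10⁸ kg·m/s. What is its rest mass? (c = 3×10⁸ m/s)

γ = 1/√(1 - 0.819²) = 1.7428
v = 0.819 × 3×10⁸ = 2.457×10⁸ m/s
m = p/(γv) = 3.426×10⁸/(1.7428 × 2.457×10⁸) = 0.8001 kg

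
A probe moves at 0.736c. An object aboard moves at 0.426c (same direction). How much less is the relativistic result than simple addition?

Classical: u' + v = 0.426 + 0.736 = 1.162c
Relativistic: u = (0.426 + 0.736)/(1 + 0.313536) = 1.162/1.313536 = 0.8846c
Difference: 1.162 - 0.8846 = 0.2774c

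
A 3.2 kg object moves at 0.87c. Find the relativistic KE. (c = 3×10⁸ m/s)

γ = 1/√(1 - 0.87²) = 2.028
γ - 1 = 1.028
KE = (γ-1)mc² = 1.028 × 3.2 × (3×10⁸)² = 2.961×10¹⁷ J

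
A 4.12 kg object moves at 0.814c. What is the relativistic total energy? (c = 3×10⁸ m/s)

γ = 1/√(1 - 0.814²) = 1.7216
mc² = 4.12 × (3×10⁸)² = 3.708×10¹⁷ J
E = γmc² = 1.7216 × 3.708×10¹⁷ = 6.384×10¹⁷ J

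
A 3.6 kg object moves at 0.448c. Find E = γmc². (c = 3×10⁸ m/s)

γ = 1/√(1 - 0.448²) = 1.1185
mc² = 3.6 × (3×10⁸)² = 3.240×10¹⁷ J
E = γmc² = 1.1185 × 3.240×10¹⁷ = 3.624×10¹⁷ J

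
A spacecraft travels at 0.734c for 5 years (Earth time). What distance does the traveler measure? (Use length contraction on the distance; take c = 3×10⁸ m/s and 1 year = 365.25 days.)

Earth distance: d = v × t = 0.734c × 5 yr = 3.474×10¹⁶ m
γ = 1.472
d' = d/γ = 3.474×10¹⁶/1.472 = 2.360×10¹⁶ m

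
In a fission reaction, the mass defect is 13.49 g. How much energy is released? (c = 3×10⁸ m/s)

Convert mass defect: Δm = 13.49 g = 0.01349 kg
E = Δm·c² = 0.01349 × (3×10⁸)²
= 0.01349 × 9×10¹⁶ = 1.214×10¹⁵ J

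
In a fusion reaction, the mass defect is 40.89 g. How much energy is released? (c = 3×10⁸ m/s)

Convert mass defect: Δm = 40.89 g = 0.04089 kg
E = Δm·c² = 0.04089 × (3×10⁸)²
= 0.04089 × 9×10¹⁶ = 3.680×10¹⁵ J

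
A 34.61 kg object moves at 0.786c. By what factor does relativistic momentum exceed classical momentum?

p_rel = γmv, p_class = mv
Ratio = γ = 1/√(1 - 0.786²) = 1.618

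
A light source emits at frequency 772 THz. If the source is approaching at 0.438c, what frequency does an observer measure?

β = v/c = 0.438
(1+β)/(1-β) = 1.438/0.562 = 2.559
Doppler factor = √(2.559) = 1.600
f_obs = 772 × 1.600 = 1235 THz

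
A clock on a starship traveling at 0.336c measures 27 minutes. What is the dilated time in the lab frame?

Proper time Δt₀ = 27 minutes
γ = 1/√(1 - 0.336²) = 1.062
Δt = γΔt₀ = 1.062 × 27 = 28.67 minutes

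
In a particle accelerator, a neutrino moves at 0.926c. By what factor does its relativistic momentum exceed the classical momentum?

p_rel = γmv, p_class = mv
Ratio = γ = 1/√(1 - 0.926²)
= 1/√(0.142524) = 2.649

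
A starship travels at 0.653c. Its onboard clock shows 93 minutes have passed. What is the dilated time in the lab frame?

Proper time Δt₀ = 93 minutes
γ = 1/√(1 - 0.653²) = 1.320
Δt = γΔt₀ = 1.320 × 93 = 122.8 minutes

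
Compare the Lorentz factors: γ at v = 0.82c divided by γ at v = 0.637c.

γ₁ = 1/√(1 - 0.82²) = 1.747
γ₂ = 1/√(1 - 0.637²) = 1.297
γ₁/γ₂ = 1.747/1.297 = 1.347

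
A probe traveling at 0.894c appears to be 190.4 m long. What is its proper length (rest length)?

Contracted length L = 190.4 m
γ = 1/√(1 - 0.894²) = 2.2318
L₀ = γL = 2.2318 × 190.4 = 424.9 m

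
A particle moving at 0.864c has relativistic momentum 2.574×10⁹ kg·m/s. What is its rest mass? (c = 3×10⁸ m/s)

γ = 1/√(1 - 0.864²) = 1.986
v = 0.864 × 3×10⁸ = 2.592×10⁸ m/s
m = p/(γv) = 2.574×10⁹/(1.986 × 2.592×10⁸) = 5.000 kg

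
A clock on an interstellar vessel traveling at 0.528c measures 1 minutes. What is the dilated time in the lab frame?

Proper time Δt₀ = 1 minutes
γ = 1/√(1 - 0.528²) = 1.178
Δt = γΔt₀ = 1.178 × 1 = 1.178 minutes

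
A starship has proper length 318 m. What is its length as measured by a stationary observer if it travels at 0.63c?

Proper length L₀ = 318 m
γ = 1/√(1 - 0.63²) = 1.2877
L = L₀/γ = 318/1.2877 = 247.0 m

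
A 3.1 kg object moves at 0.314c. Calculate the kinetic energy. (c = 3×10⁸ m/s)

γ = 1/√(1 - 0.314²) = 1.05327
γ - 1 = 0.05327
KE = (γ-1)mc² = 0.05327 × 3.1 × (3×10⁸)² = 1.486×10¹⁶ J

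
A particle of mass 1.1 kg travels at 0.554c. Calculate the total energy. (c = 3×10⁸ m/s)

γ = 1/√(1 - 0.554²) = 1.201
mc² = 1.1 × (3×10⁸)² = 9.900×10¹⁶ J
E = γmc² = 1.201 × 9.900×10¹⁶ = 1.189×10¹⁷ J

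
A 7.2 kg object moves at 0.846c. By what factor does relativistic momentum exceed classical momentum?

p_rel = γmv, p_class = mv
Ratio = γ = 1/√(1 - 0.846²) = 1.876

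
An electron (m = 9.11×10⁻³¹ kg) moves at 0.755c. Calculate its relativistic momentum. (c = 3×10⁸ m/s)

γ = 1/√(1 - 0.755²) = 1.525
v = 0.755 × 3×10⁸ = 2.265×10⁸ m/s
p = γmv = 1.525 × 9.11×10⁻³¹ × 2.265×10⁸ = 3.147×10⁻²² kg·m/s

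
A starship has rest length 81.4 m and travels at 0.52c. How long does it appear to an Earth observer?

Proper length L₀ = 81.4 m
γ = 1/√(1 - 0.52²) = 1.1707
L = L₀/γ = 81.4/1.1707 = 69.53 m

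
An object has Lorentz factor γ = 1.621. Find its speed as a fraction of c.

From γ = 1/√(1 - v²/c²):
1/γ² = 1/1.621² = 0.3806
v²/c² = 1 - 0.3806 = 0.6194
v/c = √(0.6194) = 0.7870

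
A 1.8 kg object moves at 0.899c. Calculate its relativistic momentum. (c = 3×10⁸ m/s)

γ = 1/√(1 - 0.899²) = 2.283
v = 0.899 × 3×10⁸ = 2.697×10⁸ m/s
p = γmv = 2.283 × 1.8 × 2.697×10⁸ = 1.108×10⁹ kg·m/s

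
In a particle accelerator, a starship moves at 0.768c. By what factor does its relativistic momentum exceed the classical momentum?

p_rel = γmv, p_class = mv
Ratio = γ = 1/√(1 - 0.768²)
= 1/√(0.410176) = 1.561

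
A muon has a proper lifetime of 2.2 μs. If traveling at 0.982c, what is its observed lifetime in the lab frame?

Proper lifetime τ₀ = 2.2 μs
γ = 1/√(1 - 0.982²) = 5.294
τ = γτ₀ = 5.294 × 2.2 μs = 11.65 μs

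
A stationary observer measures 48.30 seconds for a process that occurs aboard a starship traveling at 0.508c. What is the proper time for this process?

Dilated time Δt = 48.30 seconds
γ = 1/√(1 - 0.508²) = 1.161
Δt₀ = Δt/γ = 48.30/1.161 = 41.60 seconds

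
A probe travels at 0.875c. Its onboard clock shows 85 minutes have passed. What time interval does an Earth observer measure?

Proper time Δt₀ = 85 minutes
γ = 1/√(1 - 0.875²) = 2.066
Δt = γΔt₀ = 2.066 × 85 = 175.6 minutes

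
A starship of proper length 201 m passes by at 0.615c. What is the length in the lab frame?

Proper length L₀ = 201 m
γ = 1/√(1 - 0.615²) = 1.268
L = L₀/γ = 201/1.268 = 158.5 m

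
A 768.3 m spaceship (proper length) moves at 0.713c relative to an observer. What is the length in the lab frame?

Proper length L₀ = 768.3 m
γ = 1/√(1 - 0.713²) = 1.4262
L = L₀/γ = 768.3/1.4262 = 538.7 m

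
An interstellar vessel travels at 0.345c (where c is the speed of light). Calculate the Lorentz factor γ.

v/c = 0.345, so (v/c)² = 0.119025
1 - (v/c)² = 0.880975
γ = 1/√(0.880975) = 1.065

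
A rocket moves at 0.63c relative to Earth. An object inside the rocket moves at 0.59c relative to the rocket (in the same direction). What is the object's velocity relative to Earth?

u = (u' + v)/(1 + u'v/c²)
Numerator: 0.59 + 0.63 = 1.22
Denominator: 1 + 0.3717 = 1.3717
u = 1.22/1.3717 = 0.8894c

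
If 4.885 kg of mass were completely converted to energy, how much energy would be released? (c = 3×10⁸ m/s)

Using E = mc²:
c² = (3×10⁸)² = 9×10¹⁶ m²/s²
E = 4.885 × 9×10¹⁶ = 4.397×10¹⁷ J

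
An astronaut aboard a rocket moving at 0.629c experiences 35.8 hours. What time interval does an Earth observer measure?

Proper time Δt₀ = 35.8 hours
γ = 1/√(1 - 0.629²) = 1.2863
Δt = γΔt₀ = 1.2863 × 35.8 = 46.05 hours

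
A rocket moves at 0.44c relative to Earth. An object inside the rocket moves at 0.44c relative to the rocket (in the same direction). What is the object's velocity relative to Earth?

u = (u' + v)/(1 + u'v/c²)
Numerator: 0.44 + 0.44 = 0.88
Denominator: 1 + 0.1936 = 1.1936
u = 0.88/1.1936 = 0.7373c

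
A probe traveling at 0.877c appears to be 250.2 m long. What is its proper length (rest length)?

Contracted length L = 250.2 m
γ = 1/√(1 - 0.877²) = 2.081
L₀ = γL = 2.081 × 250.2 = 520.7 m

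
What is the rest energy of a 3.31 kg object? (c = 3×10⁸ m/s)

c² = (3×10⁸)² = 9.000×10¹⁶ m²/s²
E₀ = mc² = 3.31 × 9.000×10¹⁶ = 2.979×10¹⁷ J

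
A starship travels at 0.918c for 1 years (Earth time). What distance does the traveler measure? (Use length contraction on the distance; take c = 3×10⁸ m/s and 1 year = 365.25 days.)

Earth distance: d = v × t = 0.918c × 1 yr = 8.6910×10¹⁵ m
γ = 2.5216
d' = d/γ = 8.6910×10¹⁵/2.5216 = 3.447×10¹⁵ m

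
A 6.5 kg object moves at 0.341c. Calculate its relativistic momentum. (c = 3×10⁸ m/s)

γ = 1/√(1 - 0.341²) = 1.06376
v = 0.341 × 3×10⁸ = 1.023×10⁸ m/s
p = γmv = 1.06376 × 6.5 × 1.023×10⁸ = 7.073×10⁸ kg·m/s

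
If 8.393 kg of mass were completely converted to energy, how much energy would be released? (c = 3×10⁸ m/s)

Using E = mc²:
c² = (3×10⁸)² = 9×10¹⁶ m²/s²
E = 8.393 × 9×10¹⁶ = 7.554×10¹⁷ J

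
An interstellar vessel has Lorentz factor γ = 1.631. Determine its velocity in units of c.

From γ = 1/√(1 - v²/c²):
1/γ² = 1/1.631² = 0.3759
v²/c² = 1 - 0.3759 = 0.6241
v/c = √(0.6241) = 0.7900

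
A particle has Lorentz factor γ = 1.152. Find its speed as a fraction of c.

From γ = 1/√(1 - v²/c²):
1/γ² = 1/1.152² = 0.7535
v²/c² = 1 - 0.7535 = 0.2465
v/c = √(0.2465) = 0.4965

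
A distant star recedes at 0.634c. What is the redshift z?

β = 0.634
(1+β)/(1-β) = 1.634/0.366 = 4.464
√(4.464) = 2.113
z = 2.113 - 1 = 1.113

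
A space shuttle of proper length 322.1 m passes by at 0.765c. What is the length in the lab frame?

Proper length L₀ = 322.1 m
γ = 1/√(1 - 0.765²) = 1.553
L = L₀/γ = 322.1/1.553 = 207.4 m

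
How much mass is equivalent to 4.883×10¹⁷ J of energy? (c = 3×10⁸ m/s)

From E = mc², we get m = E/c²
c² = (3×10⁸)² = 9×10¹⁶ m²/s²
m = 4.883×10¹⁷ / 9×10¹⁶ = 5.426 kg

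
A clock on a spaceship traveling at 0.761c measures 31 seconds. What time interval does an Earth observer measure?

Proper time Δt₀ = 31 seconds
γ = 1/√(1 - 0.761²) = 1.5414
Δt = γΔt₀ = 1.5414 × 31 = 47.78 seconds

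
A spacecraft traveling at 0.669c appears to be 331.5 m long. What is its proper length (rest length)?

Contracted length L = 331.5 m
γ = 1/√(1 - 0.669²) = 1.3454
L₀ = γL = 1.3454 × 331.5 = 446.0 m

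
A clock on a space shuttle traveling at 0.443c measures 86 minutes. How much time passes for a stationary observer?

Proper time Δt₀ = 86 minutes
γ = 1/√(1 - 0.443²) = 1.11542
Δt = γΔt₀ = 1.11542 × 86 = 95.93 minutes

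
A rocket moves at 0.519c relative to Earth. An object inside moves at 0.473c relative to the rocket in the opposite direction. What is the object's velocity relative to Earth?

Object's velocity in rocket frame is u' = -0.473c
u = (u' + v)/(1 + u'v/c²) = (v - 0.473)/(1 - 0.473·v/c²)
Numerator: 0.519 - 0.473 = 0.046
Denominator: 1 - 0.245487 = 0.754513
u = 0.046/0.754513 = 0.06097c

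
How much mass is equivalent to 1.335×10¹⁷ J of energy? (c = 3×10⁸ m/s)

From E = mc², we get m = E/c²
c² = (3×10⁸)² = 9×10¹⁶ m²/s²
m = 1.335×10¹⁷ / 9×10¹⁶ = 1.483 kg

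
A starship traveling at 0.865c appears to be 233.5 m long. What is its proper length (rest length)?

Contracted length L = 233.5 m
γ = 1/√(1 - 0.865²) = 1.993
L₀ = γL = 1.993 × 233.5 = 465.4 m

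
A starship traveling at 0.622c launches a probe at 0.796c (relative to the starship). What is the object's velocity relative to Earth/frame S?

u = (u' + v)/(1 + u'v/c²)
Numerator: 0.796 + 0.622 = 1.418
Denominator: 1 + 0.495112 = 1.495112
u = 1.418/1.495112 = 0.9484c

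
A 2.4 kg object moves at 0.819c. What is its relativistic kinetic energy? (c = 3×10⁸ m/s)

γ = 1/√(1 - 0.819²) = 1.7428
γ - 1 = 0.7428
KE = (γ-1)mc² = 0.7428 × 2.4 × (3×10⁸)² = 1.604×10¹⁷ J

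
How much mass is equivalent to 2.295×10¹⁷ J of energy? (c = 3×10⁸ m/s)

From E = mc², we get m = E/c²
c² = (3×10⁸)² = 9×10¹⁶ m²/s²
m = 2.295×10¹⁷ / 9×10¹⁶ = 2.550 kg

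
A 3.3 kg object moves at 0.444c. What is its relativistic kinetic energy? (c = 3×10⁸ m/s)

γ = 1/√(1 - 0.444²) = 1.11604
γ - 1 = 0.11604
KE = (γ-1)mc² = 0.11604 × 3.3 × (3×10⁸)² = 3.446×10¹⁶ J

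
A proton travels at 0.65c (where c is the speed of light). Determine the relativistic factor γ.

v/c = 0.65, so (v/c)² = 0.4225
1 - (v/c)² = 0.5775
γ = 1/√(0.5775) = 1.316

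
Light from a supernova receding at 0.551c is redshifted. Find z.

β = 0.551
(1+β)/(1-β) = 1.551/0.449 = 3.4543
√(3.4543) = 1.8586
z = 1.8586 - 1 = 0.8586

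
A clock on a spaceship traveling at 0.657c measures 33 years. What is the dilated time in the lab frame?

Proper time Δt₀ = 33 years
γ = 1/√(1 - 0.657²) = 1.3265
Δt = γΔt₀ = 1.3265 × 33 = 43.77 years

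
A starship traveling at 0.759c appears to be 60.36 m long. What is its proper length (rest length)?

Contracted length L = 60.36 m
γ = 1/√(1 - 0.759²) = 1.536
L₀ = γL = 1.536 × 60.36 = 92.71 m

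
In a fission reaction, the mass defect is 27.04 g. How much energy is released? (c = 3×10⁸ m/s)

Convert mass defect: Δm = 27.04 g = 0.02704 kg
E = Δm·c² = 0.02704 × (3×10⁸)²
= 0.02704 × 9×10¹⁶ = 2.434×10¹⁵ J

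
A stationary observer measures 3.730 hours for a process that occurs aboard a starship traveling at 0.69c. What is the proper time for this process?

Dilated time Δt = 3.730 hours
γ = 1/√(1 - 0.69²) = 1.3816
Δt₀ = Δt/γ = 3.730/1.3816 = 2.700 hours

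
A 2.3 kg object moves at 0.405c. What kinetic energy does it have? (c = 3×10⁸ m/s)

γ = 1/√(1 - 0.405²) = 1.09371
γ - 1 = 0.09371
KE = (γ-1)mc² = 0.09371 × 2.3 × (3×10⁸)² = 1.940×10¹⁶ J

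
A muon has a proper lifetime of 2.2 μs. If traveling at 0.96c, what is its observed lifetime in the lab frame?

Proper lifetime τ₀ = 2.2 μs
γ = 1/√(1 - 0.96²) = 3.5714
τ = γτ₀ = 3.5714 × 2.2 μs = 7.857 μs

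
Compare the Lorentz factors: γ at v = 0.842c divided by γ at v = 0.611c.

γ₁ = 1/√(1 - 0.842²) = 1.8536
γ₂ = 1/√(1 - 0.611²) = 1.2632
γ₁/γ₂ = 1.8536/1.2632 = 1.467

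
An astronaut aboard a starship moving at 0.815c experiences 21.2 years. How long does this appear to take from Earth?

Proper time Δt₀ = 21.2 years
γ = 1/√(1 - 0.815²) = 1.726
Δt = γΔt₀ = 1.726 × 21.2 = 36.59 years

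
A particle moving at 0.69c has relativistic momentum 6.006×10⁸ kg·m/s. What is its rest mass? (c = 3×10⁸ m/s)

γ = 1/√(1 - 0.69²) = 1.3816
v = 0.69 × 3×10⁸ = 2.070×10⁸ m/s
m = p/(γv) = 6.006×10⁸/(1.3816 × 2.070×10⁸) = 2.100 kg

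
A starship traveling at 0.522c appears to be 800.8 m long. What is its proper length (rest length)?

Contracted length L = 800.8 m
γ = 1/√(1 - 0.522²) = 1.1724
L₀ = γL = 1.1724 × 800.8 = 938.9 m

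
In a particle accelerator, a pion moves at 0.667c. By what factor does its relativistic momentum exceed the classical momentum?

p_rel = γmv, p_class = mv
Ratio = γ = 1/√(1 - 0.667²)
= 1/√(0.555111) = 1.342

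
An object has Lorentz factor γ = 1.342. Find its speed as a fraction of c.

From γ = 1/√(1 - v²/c²):
1/γ² = 1/1.342² = 0.5553
v²/c² = 1 - 0.5553 = 0.4447
v/c = √(0.4447) = 0.6669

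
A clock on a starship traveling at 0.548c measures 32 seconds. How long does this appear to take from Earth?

Proper time Δt₀ = 32 seconds
γ = 1/√(1 - 0.548²) = 1.1955
Δt = γΔt₀ = 1.1955 × 32 = 38.26 seconds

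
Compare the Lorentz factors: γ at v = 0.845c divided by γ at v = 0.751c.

γ₁ = 1/√(1 - 0.845²) = 1.870
γ₂ = 1/√(1 - 0.751²) = 1.514
γ₁/γ₂ = 1.870/1.514 = 1.235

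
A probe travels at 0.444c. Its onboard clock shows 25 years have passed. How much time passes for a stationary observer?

Proper time Δt₀ = 25 years
γ = 1/√(1 - 0.444²) = 1.116
Δt = γΔt₀ = 1.116 × 25 = 27.90 years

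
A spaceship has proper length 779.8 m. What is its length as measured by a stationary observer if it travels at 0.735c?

Proper length L₀ = 779.8 m
γ = 1/√(1 - 0.735²) = 1.47478
L = L₀/γ = 779.8/1.47478 = 528.8 m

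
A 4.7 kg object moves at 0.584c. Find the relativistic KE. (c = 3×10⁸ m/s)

γ = 1/√(1 - 0.584²) = 1.2319
γ - 1 = 0.2319
KE = (γ-1)mc² = 0.2319 × 4.7 × (3×10⁸)² = 9.809×10¹⁶ J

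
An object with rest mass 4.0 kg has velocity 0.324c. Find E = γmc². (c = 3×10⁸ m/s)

γ = 1/√(1 - 0.324²) = 1.057
mc² = 4.0 × (3×10⁸)² = 3.600×10¹⁷ J
E = γmc² = 1.057 × 3.600×10¹⁷ = 3.805×10¹⁷ J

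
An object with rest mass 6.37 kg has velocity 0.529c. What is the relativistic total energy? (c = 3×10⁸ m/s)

γ = 1/√(1 - 0.529²) = 1.1784
mc² = 6.37 × (3×10⁸)² = 5.733×10¹⁷ J
E = γmc² = 1.1784 × 5.733×10¹⁷ = 6.756×10¹⁷ J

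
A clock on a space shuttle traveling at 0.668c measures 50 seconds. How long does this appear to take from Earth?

Proper time Δt₀ = 50 seconds
γ = 1/√(1 - 0.668²) = 1.3438
Δt = γΔt₀ = 1.3438 × 50 = 67.19 seconds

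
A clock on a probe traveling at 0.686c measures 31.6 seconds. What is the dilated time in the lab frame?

Proper time Δt₀ = 31.6 seconds
γ = 1/√(1 - 0.686²) = 1.3744
Δt = γΔt₀ = 1.3744 × 31.6 = 43.43 seconds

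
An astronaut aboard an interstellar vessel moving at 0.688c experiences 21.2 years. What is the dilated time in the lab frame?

Proper time Δt₀ = 21.2 years
γ = 1/√(1 - 0.688²) = 1.378
Δt = γΔt₀ = 1.378 × 21.2 = 29.21 years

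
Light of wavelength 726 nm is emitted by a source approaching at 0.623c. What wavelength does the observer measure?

β = 0.623
Wavelength Doppler factor = √(0.377/1.623) = √(0.2323) = 0.4820
λ_obs = 726 × 0.4820 = 349.9 nm (blueshift)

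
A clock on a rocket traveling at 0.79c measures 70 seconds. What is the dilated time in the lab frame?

Proper time Δt₀ = 70 seconds
γ = 1/√(1 - 0.79²) = 1.631
Δt = γΔt₀ = 1.631 × 70 = 114.2 seconds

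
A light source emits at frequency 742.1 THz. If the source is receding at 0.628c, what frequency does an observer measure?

β = v/c = 0.628
(1-β)/(1+β) = 0.372/1.628 = 0.2285
Doppler factor = √(0.2285) = 0.4780
f_obs = 742.1 × 0.4780 = 354.7 THz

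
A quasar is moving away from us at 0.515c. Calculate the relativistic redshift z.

β = 0.515
(1+β)/(1-β) = 1.515/0.485 = 3.1237
√(3.1237) = 1.7674
z = 1.7674 - 1 = 0.7674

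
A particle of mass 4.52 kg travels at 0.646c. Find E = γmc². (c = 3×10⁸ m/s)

γ = 1/√(1 - 0.646²) = 1.310
mc² = 4.52 × (3×10⁸)² = 4.068×10¹⁷ J
E = γmc² = 1.310 × 4.068×10¹⁷ = 5.329×10¹⁷ J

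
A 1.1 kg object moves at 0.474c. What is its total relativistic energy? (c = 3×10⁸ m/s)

γ = 1/√(1 - 0.474²) = 1.1357
mc² = 1.1 × (3×10⁸)² = 9.900×10¹⁶ J
E = γmc² = 1.1357 × 9.900×10¹⁶ = 1.124×10¹⁷ J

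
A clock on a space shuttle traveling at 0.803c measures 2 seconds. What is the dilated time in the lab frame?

Proper time Δt₀ = 2 seconds
γ = 1/√(1 - 0.803²) = 1.678
Δt = γΔt₀ = 1.678 × 2 = 3.356 seconds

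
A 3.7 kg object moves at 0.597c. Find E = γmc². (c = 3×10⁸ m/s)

γ = 1/√(1 - 0.597²) = 1.2465
mc² = 3.7 × (3×10⁸)² = 3.330×10¹⁷ J
E = γmc² = 1.2465 × 3.330×10¹⁷ = 4.151×10¹⁷ J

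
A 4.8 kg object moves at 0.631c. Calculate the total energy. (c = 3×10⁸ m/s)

γ = 1/√(1 - 0.631²) = 1.28902
mc² = 4.8 × (3×10⁸)² = 4.320×10¹⁷ J
E = γmc² = 1.28902 × 4.320×10¹⁷ = 5.569×10¹⁷ J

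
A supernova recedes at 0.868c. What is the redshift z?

β = 0.868
(1+β)/(1-β) = 1.868/0.132 = 14.15
√(14.15) = 3.762
z = 3.762 - 1 = 2.762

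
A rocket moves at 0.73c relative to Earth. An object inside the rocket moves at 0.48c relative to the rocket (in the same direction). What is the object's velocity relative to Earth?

u = (u' + v)/(1 + u'v/c²)
Numerator: 0.48 + 0.73 = 1.21
Denominator: 1 + 0.3504 = 1.3504
u = 1.21/1.3504 = 0.8960c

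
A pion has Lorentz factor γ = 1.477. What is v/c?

From γ = 1/√(1 - v²/c²):
1/γ² = 1/1.477² = 0.4584
v²/c² = 1 - 0.4584 = 0.5416
v/c = √(0.5416) = 0.7359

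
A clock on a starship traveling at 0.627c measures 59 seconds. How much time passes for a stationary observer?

Proper time Δt₀ = 59 seconds
γ = 1/√(1 - 0.627²) = 1.2837
Δt = γΔt₀ = 1.2837 × 59 = 75.74 seconds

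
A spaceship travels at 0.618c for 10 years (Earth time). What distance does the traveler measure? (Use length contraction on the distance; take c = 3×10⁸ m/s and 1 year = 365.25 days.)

Earth distance: d = v × t = 0.618c × 10 yr = 5.851×10¹⁶ m
γ = 1.272
d' = d/γ = 5.851×10¹⁶/1.272 = 4.600×10¹⁶ m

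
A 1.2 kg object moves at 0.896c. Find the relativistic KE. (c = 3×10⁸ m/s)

γ = 1/√(1 - 0.896²) = 2.252
γ - 1 = 1.252
KE = (γ-1)mc² = 1.252 × 1.2 × (3×10⁸)² = 1.352×10¹⁷ J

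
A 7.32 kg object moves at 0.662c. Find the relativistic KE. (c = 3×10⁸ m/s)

γ = 1/√(1 - 0.662²) = 1.3342
γ - 1 = 0.3342
KE = (γ-1)mc² = 0.3342 × 7.32 × (3×10⁸)² = 2.202×10¹⁷ J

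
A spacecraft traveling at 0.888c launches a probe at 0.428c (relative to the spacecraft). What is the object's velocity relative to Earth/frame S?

u = (u' + v)/(1 + u'v/c²)
Numerator: 0.428 + 0.888 = 1.316
Denominator: 1 + 0.380064 = 1.380064
u = 1.316/1.380064 = 0.9536c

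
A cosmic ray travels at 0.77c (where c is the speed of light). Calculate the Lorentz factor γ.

v/c = 0.77, so (v/c)² = 0.5929
1 - (v/c)² = 0.4071
γ = 1/√(0.4071) = 1.567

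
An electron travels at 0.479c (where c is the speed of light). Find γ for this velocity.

v/c = 0.479, so (v/c)² = 0.229441
1 - (v/c)² = 0.770559
γ = 1/√(0.770559) = 1.139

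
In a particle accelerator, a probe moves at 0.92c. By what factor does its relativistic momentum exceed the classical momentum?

p_rel = γmv, p_class = mv
Ratio = γ = 1/√(1 - 0.92²)
= 1/√(0.1536) = 2.552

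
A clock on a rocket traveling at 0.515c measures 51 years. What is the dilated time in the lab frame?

Proper time Δt₀ = 51 years
γ = 1/√(1 - 0.515²) = 1.1666
Δt = γΔt₀ = 1.1666 × 51 = 59.50 years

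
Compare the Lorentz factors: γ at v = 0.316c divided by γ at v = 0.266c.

γ₁ = 1/√(1 - 0.316²) = 1.054
γ₂ = 1/√(1 - 0.266²) = 1.037
γ₁/γ₂ = 1.054/1.037 = 1.016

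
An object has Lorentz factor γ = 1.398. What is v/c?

From γ = 1/√(1 - v²/c²):
1/γ² = 1/1.398² = 0.5117
v²/c² = 1 - 0.5117 = 0.4883
v/c = √(0.4883) = 0.6988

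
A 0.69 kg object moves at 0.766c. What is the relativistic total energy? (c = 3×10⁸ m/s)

γ = 1/√(1 - 0.766²) = 1.5556
mc² = 0.69 × (3×10⁸)² = 6.210×10¹⁶ J
E = γmc² = 1.5556 × 6.210×10¹⁶ = 9.660×10¹⁶ J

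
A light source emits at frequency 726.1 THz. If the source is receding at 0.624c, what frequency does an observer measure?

β = v/c = 0.624
(1-β)/(1+β) = 0.376/1.624 = 0.23153
Doppler factor = √(0.23153) = 0.4812
f_obs = 726.1 × 0.4812 = 349.4 THz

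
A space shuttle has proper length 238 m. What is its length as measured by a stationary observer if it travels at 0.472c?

Proper length L₀ = 238 m
γ = 1/√(1 - 0.472²) = 1.1343
L = L₀/γ = 238/1.1343 = 209.8 m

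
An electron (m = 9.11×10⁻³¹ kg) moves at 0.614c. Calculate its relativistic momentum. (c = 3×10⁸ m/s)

γ = 1/√(1 - 0.614²) = 1.267
v = 0.614 × 3×10⁸ = 1.842×10⁸ m/s
p = γmv = 1.267 × 9.11×10⁻³¹ × 1.842×10⁸ = 2.126×10⁻²² kg·m/s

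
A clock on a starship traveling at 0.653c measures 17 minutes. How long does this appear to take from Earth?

Proper time Δt₀ = 17 minutes
γ = 1/√(1 - 0.653²) = 1.3204
Δt = γΔt₀ = 1.3204 × 17 = 22.45 minutes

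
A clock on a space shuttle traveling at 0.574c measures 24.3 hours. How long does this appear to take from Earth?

Proper time Δt₀ = 24.3 hours
γ = 1/√(1 - 0.574²) = 1.2212
Δt = γΔt₀ = 1.2212 × 24.3 = 29.68 hours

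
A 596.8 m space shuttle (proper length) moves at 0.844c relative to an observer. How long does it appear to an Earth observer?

Proper length L₀ = 596.8 m
γ = 1/√(1 - 0.844²) = 1.8645
L = L₀/γ = 596.8/1.8645 = 320.1 m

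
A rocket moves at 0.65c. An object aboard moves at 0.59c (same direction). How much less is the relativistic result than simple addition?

Classical: u' + v = 0.59 + 0.65 = 1.24c
Relativistic: u = (0.59 + 0.65)/(1 + 0.3835) = 1.24/1.3835 = 0.8963c
Difference: 1.24 - 0.8963 = 0.3437c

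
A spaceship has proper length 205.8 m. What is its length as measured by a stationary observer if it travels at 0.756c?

Proper length L₀ = 205.8 m
γ = 1/√(1 - 0.756²) = 1.528
L = L₀/γ = 205.8/1.528 = 134.7 m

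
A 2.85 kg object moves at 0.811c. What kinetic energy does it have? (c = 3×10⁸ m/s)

γ = 1/√(1 - 0.811²) = 1.7093
γ - 1 = 0.7093
KE = (γ-1)mc² = 0.7093 × 2.85 × (3×10⁸)² = 1.819×10¹⁷ J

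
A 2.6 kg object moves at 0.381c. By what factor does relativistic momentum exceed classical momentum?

p_rel = γmv, p_class = mv
Ratio = γ = 1/√(1 - 0.381²) = 1.082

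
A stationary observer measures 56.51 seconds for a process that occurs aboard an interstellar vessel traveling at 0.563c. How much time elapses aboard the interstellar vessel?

Dilated time Δt = 56.51 seconds
γ = 1/√(1 - 0.563²) = 1.210
Δt₀ = Δt/γ = 56.51/1.210 = 46.70 seconds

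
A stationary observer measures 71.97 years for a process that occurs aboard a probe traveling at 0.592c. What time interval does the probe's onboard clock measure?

Dilated time Δt = 71.97 years
γ = 1/√(1 - 0.592²) = 1.2408
Δt₀ = Δt/γ = 71.97/1.2408 = 58.00 years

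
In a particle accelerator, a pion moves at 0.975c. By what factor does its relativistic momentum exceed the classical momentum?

p_rel = γmv, p_class = mv
Ratio = γ = 1/√(1 - 0.975²)
= 1/√(0.049375) = 4.500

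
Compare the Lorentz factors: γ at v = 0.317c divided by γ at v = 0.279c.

γ₁ = 1/√(1 - 0.317²) = 1.05438
γ₂ = 1/√(1 - 0.279²) = 1.04135
γ₁/γ₂ = 1.05438/1.04135 = 1.013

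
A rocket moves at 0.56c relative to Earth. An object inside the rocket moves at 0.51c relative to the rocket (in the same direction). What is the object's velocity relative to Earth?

u = (u' + v)/(1 + u'v/c²)
Numerator: 0.51 + 0.56 = 1.07
Denominator: 1 + 0.2856 = 1.2856
u = 1.07/1.2856 = 0.8323c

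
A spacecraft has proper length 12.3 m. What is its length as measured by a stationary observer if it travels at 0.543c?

Proper length L₀ = 12.3 m
γ = 1/√(1 - 0.543²) = 1.191
L = L₀/γ = 12.3/1.191 = 10.33 m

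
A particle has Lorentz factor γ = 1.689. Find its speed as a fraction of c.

From γ = 1/√(1 - v²/c²):
1/γ² = 1/1.689² = 0.3505
v²/c² = 1 - 0.3505 = 0.6495
v/c = √(0.6495) = 0.8059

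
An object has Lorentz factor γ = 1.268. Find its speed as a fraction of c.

From γ = 1/√(1 - v²/c²):
1/γ² = 1/1.268² = 0.621959
v²/c² = 1 - 0.621959 = 0.378041
v/c = √(0.378041) = 0.6149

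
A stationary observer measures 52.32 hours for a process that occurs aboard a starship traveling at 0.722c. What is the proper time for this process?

Dilated time Δt = 52.32 hours
γ = 1/√(1 - 0.722²) = 1.4453
Δt₀ = Δt/γ = 52.32/1.4453 = 36.20 hours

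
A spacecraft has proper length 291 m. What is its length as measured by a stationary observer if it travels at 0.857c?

Proper length L₀ = 291 m
γ = 1/√(1 - 0.857²) = 1.9406
L = L₀/γ = 291/1.9406 = 150.0 m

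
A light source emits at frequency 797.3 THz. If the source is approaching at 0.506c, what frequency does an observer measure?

β = v/c = 0.506
(1+β)/(1-β) = 1.506/0.494 = 3.049
Doppler factor = √(3.049) = 1.746
f_obs = 797.3 × 1.746 = 1392 THz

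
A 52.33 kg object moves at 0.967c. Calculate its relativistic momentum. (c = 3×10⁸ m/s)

γ = 1/√(1 - 0.967²) = 3.925
v = 0.967 × 3×10⁸ = 2.901×10⁸ m/s
p = γmv = 3.925 × 52.33 × 2.901×10⁸ = 5.959×10¹⁰ kg·m/s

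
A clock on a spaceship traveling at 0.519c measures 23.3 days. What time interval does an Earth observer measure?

Proper time Δt₀ = 23.3 days
γ = 1/√(1 - 0.519²) = 1.170
Δt = γΔt₀ = 1.170 × 23.3 = 27.26 days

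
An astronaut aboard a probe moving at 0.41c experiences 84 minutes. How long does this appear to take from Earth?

Proper time Δt₀ = 84 minutes
γ = 1/√(1 - 0.41²) = 1.0964
Δt = γΔt₀ = 1.0964 × 84 = 92.10 minutes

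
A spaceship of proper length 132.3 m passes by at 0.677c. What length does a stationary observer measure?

Proper length L₀ = 132.3 m
γ = 1/√(1 - 0.677²) = 1.3587
L = L₀/γ = 132.3/1.3587 = 97.37 m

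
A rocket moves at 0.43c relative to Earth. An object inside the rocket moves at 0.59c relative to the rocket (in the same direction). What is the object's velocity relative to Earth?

u = (u' + v)/(1 + u'v/c²)
Numerator: 0.59 + 0.43 = 1.02
Denominator: 1 + 0.2537 = 1.2537
u = 1.02/1.2537 = 0.8136c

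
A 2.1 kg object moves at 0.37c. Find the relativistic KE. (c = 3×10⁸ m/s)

γ = 1/√(1 - 0.37²) = 1.07639
γ - 1 = 0.07639
KE = (γ-1)mc² = 0.07639 × 2.1 × (3×10⁸)² = 1.444×10¹⁶ J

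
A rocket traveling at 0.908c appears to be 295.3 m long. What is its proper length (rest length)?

Contracted length L = 295.3 m
γ = 1/√(1 - 0.908²) = 2.3868
L₀ = γL = 2.3868 × 295.3 = 704.8 m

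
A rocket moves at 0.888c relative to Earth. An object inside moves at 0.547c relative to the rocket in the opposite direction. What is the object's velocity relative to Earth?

Object's velocity in rocket frame is u' = -0.547c
u = (u' + v)/(1 + u'v/c²) = (v - 0.547)/(1 - 0.547·v/c²)
Numerator: 0.888 - 0.547 = 0.341
Denominator: 1 - 0.485736 = 0.514264
u = 0.341/0.514264 = 0.6631c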